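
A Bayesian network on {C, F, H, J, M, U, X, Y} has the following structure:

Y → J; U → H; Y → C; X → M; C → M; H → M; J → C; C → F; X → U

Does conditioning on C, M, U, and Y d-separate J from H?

We examine all 4 paths between J and H:
Path 1: J ← Y → C → M ← X → U → H
  Y is a fork here and Y is conditioned on, so the path is blocked at Y.
Path 2: J ← Y → C → M ← H
  Y is a fork here and Y is conditioned on, so the path is blocked at Y.
Path 3: J → C → M ← X → U → H
  C is a chain here and C is conditioned on, so the path is blocked at C.
Path 4: J → C → M ← H
  C is a chain here and C is conditioned on, so the path is blocked at C.
All paths are blocked; J ⊥ H | {C, M, U, Y} holds.

Yes — J and H are d-separated given {C, M, U, Y}.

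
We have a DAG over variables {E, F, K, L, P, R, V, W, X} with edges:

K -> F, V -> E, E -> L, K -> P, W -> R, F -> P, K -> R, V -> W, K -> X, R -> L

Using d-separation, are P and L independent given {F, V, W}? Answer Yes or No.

No

Enumerating the 4 paths from P to L and testing each for blocking by {F, V, W}:
Path 1: P ← F ← K → R → L
  F is a chain here and F is conditioned on, so the path is blocked at F.
Path 2: P ← F ← K → R ← W ← V → E → L
  F is a chain here and F is conditioned on, so the path is blocked at F.
Path 3: P ← K → R → L
  K is a fork and K is not conditioned on; R is a chain and R is not conditioned on — no node blocks this path, so it is active.
Path 4: P ← K → R ← W ← V → E → L
  R is a collider here and neither R nor any of its descendants is conditioned on, so the collider stays closed — the path is blocked at R.
Because an active path exists, P and L are not d-separated.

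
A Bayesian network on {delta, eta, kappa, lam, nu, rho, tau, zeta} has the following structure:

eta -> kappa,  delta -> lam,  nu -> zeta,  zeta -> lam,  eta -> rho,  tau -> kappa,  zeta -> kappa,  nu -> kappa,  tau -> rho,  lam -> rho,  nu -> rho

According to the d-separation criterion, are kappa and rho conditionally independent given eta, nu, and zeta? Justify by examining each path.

No

We examine all 6 paths between kappa and rho:
Path 1: kappa ← nu → rho
  nu is a fork here and nu is conditioned on, so the path is blocked at nu.
Path 2: kappa ← nu → zeta → lam → rho
  nu is a fork here and nu is conditioned on, so the path is blocked at nu.
Path 3: kappa ← tau → rho
  tau is a fork and tau is not conditioned on — no node blocks this path, so it is active.
Path 4: kappa ← zeta ← nu → rho
  zeta is a chain here and zeta is conditioned on, so the path is blocked at zeta.
Path 5: kappa ← zeta → lam → rho
  zeta is a fork here and zeta is conditioned on, so the path is blocked at zeta.
Path 6: kappa ← eta → rho
  eta is a fork here and eta is conditioned on, so the path is blocked at eta.
At least one path is unblocked, so d-separation fails.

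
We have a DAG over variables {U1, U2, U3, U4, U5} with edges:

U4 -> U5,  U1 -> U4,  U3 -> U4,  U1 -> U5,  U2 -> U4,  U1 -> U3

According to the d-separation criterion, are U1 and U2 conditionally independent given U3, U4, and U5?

No

We examine all 3 paths between U1 and U2:
Path 1: U1 → U3 → U4 ← U2
  U3 is a chain here and U3 is conditioned on, so the path is blocked at U3.
Path 2: U1 → U5 ← U4 ← U2
  U4 is a chain here and U4 is conditioned on, so the path is blocked at U4.
Path 3: U1 → U4 ← U2
  U4 is a collider and U4 is conditioned on, which opens it — no node blocks this path, so it is active.
At least one path is unblocked, so d-separation fails.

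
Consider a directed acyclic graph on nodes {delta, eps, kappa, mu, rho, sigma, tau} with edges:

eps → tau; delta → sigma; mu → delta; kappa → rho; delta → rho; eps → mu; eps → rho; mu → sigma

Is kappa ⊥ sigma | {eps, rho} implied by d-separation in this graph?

No — kappa and sigma are not d-separated given {eps, rho}.

4 paths connect kappa and sigma; each must be blocked for d-separation to hold:
Path 1: kappa → rho ← eps → mu → sigma
  eps is a fork here and eps is conditioned on, so the path is blocked at eps.
Path 2: kappa → rho ← eps → mu → delta → sigma
  eps is a fork here and eps is conditioned on, so the path is blocked at eps.
Path 3: kappa → rho ← delta ← mu → sigma
  rho is a collider and rho is conditioned on, which opens it; delta is a chain and delta is not conditioned on; mu is a fork and mu is not conditioned on — no node blocks this path, so it is active.
Path 4: kappa → rho ← delta → sigma
  rho is a collider and rho is conditioned on, which opens it; delta is a fork and delta is not conditioned on — no node blocks this path, so it is active.
Because an active path exists, kappa and sigma are not d-separated.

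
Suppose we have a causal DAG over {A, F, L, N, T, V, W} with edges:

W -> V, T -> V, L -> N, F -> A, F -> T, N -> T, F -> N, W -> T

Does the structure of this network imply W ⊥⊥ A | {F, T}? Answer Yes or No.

4 paths connect W and A; each must be blocked for d-separation to hold:
Path 1: W → V ← T ← F → A
  V is a collider here and neither V nor any of its descendants is conditioned on, so the collider stays closed — the path is blocked at V.
Path 2: W → V ← T ← N ← F → A
  V is a collider here and neither V nor any of its descendants is conditioned on, so the collider stays closed — the path is blocked at V.
Path 3: W → T ← F → A
  F is a fork here and F is conditioned on, so the path is blocked at F.
Path 4: W → T ← N ← F → A
  F is a fork here and F is conditioned on, so the path is blocked at F.
Since every path is blocked, d-separation holds.

Yes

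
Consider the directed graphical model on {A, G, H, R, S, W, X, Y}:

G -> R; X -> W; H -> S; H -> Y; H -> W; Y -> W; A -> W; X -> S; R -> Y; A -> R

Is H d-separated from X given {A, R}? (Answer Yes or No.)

There are 4 undirected paths between H and X; checking each against the conditioning set {A, R}:
Path 1: H → W ← X
  W is a collider here and neither W nor any of its descendants is conditioned on, so the collider stays closed — the path is blocked at W.
Path 2: H → Y ← R ← A → W ← X
  Y is a collider here and neither Y nor any of its descendants is conditioned on, so the collider stays closed — the path is blocked at Y.
Path 3: H → Y → W ← X
  W is a collider here and neither W nor any of its descendants is conditioned on, so the collider stays closed — the path is blocked at W.
Path 4: H → S ← X
  S is a collider here and neither S nor any of its descendants is conditioned on, so the collider stays closed — the path is blocked at S.
All paths are blocked; H ⊥ X | {A, R} holds.

Yes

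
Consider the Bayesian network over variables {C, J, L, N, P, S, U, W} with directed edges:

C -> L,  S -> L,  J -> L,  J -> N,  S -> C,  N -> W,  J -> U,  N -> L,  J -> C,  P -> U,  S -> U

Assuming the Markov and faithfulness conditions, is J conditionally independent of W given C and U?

Enumerating the 6 paths from J to W and testing each for blocking by {C, U}:
  1. J → L ← N → W — L:collider[blocks]; N:fork[open] ⇒ blocked
  2. J → C → L ← N → W — C:chain[blocks]; L:collider[blocks]; N:fork[open] ⇒ blocked
  3. J → C ← S → L ← N → W — C:collider[open]; S:fork[open]; L:collider[blocks]; N:fork[open] ⇒ blocked
  4. J → N → W — N:chain[open] ⇒ active
  5. J → U ← S → L ← N → W — U:collider[open]; S:fork[open]; L:collider[blocks]; N:fork[open] ⇒ blocked
  6. J → U ← S → C → L ← N → W — U:collider[open]; S:fork[open]; C:chain[blocks]; L:collider[blocks]; N:fork[open] ⇒ blocked
At least one path is unblocked, so d-separation fails.

No — J and W are not d-separated given {C, U}.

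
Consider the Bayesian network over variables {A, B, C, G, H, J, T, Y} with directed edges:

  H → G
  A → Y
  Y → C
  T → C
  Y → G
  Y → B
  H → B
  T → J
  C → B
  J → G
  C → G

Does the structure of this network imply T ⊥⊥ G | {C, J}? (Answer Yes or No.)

No

Enumerating the 6 paths from T to G and testing each for blocking by {C, J}:
  1. T → C → G — C:chain[blocks] ⇒ blocked
  2. T → C → B ← Y → G — C:chain[blocks]; B:collider[blocks]; Y:fork[open] ⇒ blocked
  3. T → C → B ← H → G — C:chain[blocks]; B:collider[blocks]; H:fork[open] ⇒ blocked
  4. T → C ← Y → G — C:collider[open]; Y:fork[open] ⇒ active
  5. T → C ← Y → B ← H → G — C:collider[open]; Y:fork[open]; B:collider[blocks]; H:fork[open] ⇒ blocked
  6. T → J → G — J:chain[blocks] ⇒ blocked
At least one path is unblocked, so d-separation fails.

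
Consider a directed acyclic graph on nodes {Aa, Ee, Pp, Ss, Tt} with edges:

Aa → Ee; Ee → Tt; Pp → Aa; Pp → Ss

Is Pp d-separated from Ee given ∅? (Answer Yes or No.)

Only one path connects Pp and Ee:
Path 1: Pp → Aa → Ee
  Aa is a chain and Aa is not conditioned on — no node blocks this path, so it is active.
Since the path Pp → Aa → Ee is active, Pp and Ee are not d-separated given ∅.

No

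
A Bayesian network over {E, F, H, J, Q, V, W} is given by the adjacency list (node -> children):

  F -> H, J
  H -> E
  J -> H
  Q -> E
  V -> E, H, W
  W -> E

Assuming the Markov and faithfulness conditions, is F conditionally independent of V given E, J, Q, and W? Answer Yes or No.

We examine all 6 paths between F and V:
Path 1: F → J → H → E ← V
  J is a chain here and J is conditioned on, so the path is blocked at J.
Path 2: F → J → H → E ← W ← V
  J is a chain here and J is conditioned on, so the path is blocked at J.
Path 3: F → J → H ← V
  J is a chain here and J is conditioned on, so the path is blocked at J.
Path 4: F → H → E ← V
  H is a chain and H is not conditioned on; E is a collider and E is conditioned on, which opens it — no node blocks this path, so it is active.
Path 5: F → H → E ← W ← V
  W is a chain here and W is conditioned on, so the path is blocked at W.
Path 6: F → H ← V
  H is a collider and its descendant E is conditioned on, which opens it — no node blocks this path, so it is active.
At least one path is unblocked, so d-separation fails.

No — F and V are not d-separated given {E, J, Q, W}.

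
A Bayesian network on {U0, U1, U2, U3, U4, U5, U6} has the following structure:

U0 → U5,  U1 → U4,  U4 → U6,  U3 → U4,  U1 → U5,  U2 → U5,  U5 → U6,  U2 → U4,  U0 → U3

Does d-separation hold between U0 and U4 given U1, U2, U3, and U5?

Yes — U0 and U4 are d-separated given {U1, U2, U3, U5}.

We examine all 4 paths between U0 and U4:
Path 1: U0 → U5 → U6 ← U4
  U5 is a chain here and U5 is conditioned on, so the path is blocked at U5.
Path 2: U0 → U5 ← U1 → U4
  U1 is a fork here and U1 is conditioned on, so the path is blocked at U1.
Path 3: U0 → U5 ← U2 → U4
  U2 is a fork here and U2 is conditioned on, so the path is blocked at U2.
Path 4: U0 → U3 → U4
  U3 is a chain here and U3 is conditioned on, so the path is blocked at U3.
Every path is blocked, so U0 and U4 are d-separated given {U1, U2, U3, U5}.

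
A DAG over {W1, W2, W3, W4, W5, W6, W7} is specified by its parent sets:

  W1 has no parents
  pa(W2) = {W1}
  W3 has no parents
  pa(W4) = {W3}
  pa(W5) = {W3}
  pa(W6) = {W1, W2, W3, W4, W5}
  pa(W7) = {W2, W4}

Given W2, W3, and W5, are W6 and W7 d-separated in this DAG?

No

There are 5 undirected paths between W6 and W7; checking each against the conditioning set {W2, W3, W5}:
  1. W6 ← W1 → W2 → W7 — W1:fork[open]; W2:chain[blocks] ⇒ blocked
  2. W6 ← W4 → W7 — W4:fork[open] ⇒ active
  3. W6 ← W5 ← W3 → W4 → W7 — W5:chain[blocks]; W3:fork[blocks]; W4:chain[open] ⇒ blocked
  4. W6 ← W2 → W7 — W2:fork[blocks] ⇒ blocked
  5. W6 ← W3 → W4 → W7 — W3:fork[blocks]; W4:chain[open] ⇒ blocked
Because an active path exists, W6 and W7 are not d-separated.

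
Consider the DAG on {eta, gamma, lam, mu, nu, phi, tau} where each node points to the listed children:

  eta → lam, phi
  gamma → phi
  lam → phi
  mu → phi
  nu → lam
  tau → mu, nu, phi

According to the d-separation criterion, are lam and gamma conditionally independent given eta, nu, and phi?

Enumerating the 4 paths from lam to gamma and testing each for blocking by {eta, nu, phi}:
Path 1: lam → phi ← gamma
  phi is a collider and phi is conditioned on, which opens it — no node blocks this path, so it is active.
Path 2: lam ← eta → phi ← gamma
  eta is a fork here and eta is conditioned on, so the path is blocked at eta.
Path 3: lam ← nu ← tau → mu → phi ← gamma
  nu is a chain here and nu is conditioned on, so the path is blocked at nu.
Path 4: lam ← nu ← tau → phi ← gamma
  nu is a chain here and nu is conditioned on, so the path is blocked at nu.
Because an active path exists, lam and gamma are not d-separated.

No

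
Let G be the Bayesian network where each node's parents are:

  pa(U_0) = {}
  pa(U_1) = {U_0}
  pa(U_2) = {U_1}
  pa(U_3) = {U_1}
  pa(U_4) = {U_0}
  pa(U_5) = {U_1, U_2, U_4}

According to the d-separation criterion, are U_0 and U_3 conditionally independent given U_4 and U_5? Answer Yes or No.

Enumerating the 3 paths from U_0 to U_3 and testing each for blocking by {U_4, U_5}:
Path 1: U_0 → U_1 → U_3
  U_1 is a chain and U_1 is not conditioned on — no node blocks this path, so it is active.
Path 2: U_0 → U_4 → U_5 ← U_1 → U_3
  U_4 is a chain here and U_4 is conditioned on, so the path is blocked at U_4.
Path 3: U_0 → U_4 → U_5 ← U_2 ← U_1 → U_3
  U_4 is a chain here and U_4 is conditioned on, so the path is blocked at U_4.
Because an active path exists, U_0 and U_3 are not d-separated.

No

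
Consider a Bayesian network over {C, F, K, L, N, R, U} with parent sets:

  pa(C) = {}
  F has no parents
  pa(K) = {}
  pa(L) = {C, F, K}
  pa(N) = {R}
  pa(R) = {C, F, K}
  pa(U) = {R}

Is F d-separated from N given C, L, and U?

No

We examine all 3 paths between F and N:
Path 1: F → L ← C → R → N
  C is a fork here and C is conditioned on, so the path is blocked at C.
Path 2: F → L ← K → R → N
  L is a collider and L is conditioned on, which opens it; K is a fork and K is not conditioned on; R is a chain and R is not conditioned on — no node blocks this path, so it is active.
Path 3: F → R → N
  R is a chain and R is not conditioned on — no node blocks this path, so it is active.
At least one path is unblocked, so d-separation fails.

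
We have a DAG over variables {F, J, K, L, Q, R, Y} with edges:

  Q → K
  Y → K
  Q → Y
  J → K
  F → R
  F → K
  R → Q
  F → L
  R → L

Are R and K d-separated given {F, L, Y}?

No — R and K are not d-separated given {F, L, Y}.

4 paths connect R and K; each must be blocked for d-separation to hold:
  1. R → L ← F → K — L:collider[open]; F:fork[blocks] ⇒ blocked
  2. R ← F → K — F:fork[blocks] ⇒ blocked
  3. R → Q → Y → K — Q:chain[open]; Y:chain[blocks] ⇒ blocked
  4. R → Q → K — Q:chain[open] ⇒ active
Because an active path exists, R and K are not d-separated.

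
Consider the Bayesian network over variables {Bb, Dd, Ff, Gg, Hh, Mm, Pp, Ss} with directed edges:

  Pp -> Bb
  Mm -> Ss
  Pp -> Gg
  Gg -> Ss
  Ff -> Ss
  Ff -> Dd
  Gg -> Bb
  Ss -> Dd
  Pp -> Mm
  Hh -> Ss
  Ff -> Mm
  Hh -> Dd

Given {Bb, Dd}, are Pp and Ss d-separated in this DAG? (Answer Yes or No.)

No — Pp and Ss are not d-separated given {Bb, Dd}.

Enumerating the 6 paths from Pp to Ss and testing each for blocking by {Bb, Dd}:
Path 1: Pp → Bb ← Gg → Ss
  Bb is a collider and Bb is conditioned on, which opens it; Gg is a fork and Gg is not conditioned on — no node blocks this path, so it is active.
Path 2: Pp → Mm ← Ff → Dd ← Hh → Ss
  Mm is a collider and its descendant Dd is conditioned on, which opens it; Ff is a fork and Ff is not conditioned on; Dd is a collider and Dd is conditioned on, which opens it; Hh is a fork and Hh is not conditioned on — no node blocks this path, so it is active.
Path 3: Pp → Mm ← Ff → Dd ← Ss
  Mm is a collider and its descendant Dd is conditioned on, which opens it; Ff is a fork and Ff is not conditioned on; Dd is a collider and Dd is conditioned on, which opens it — no node blocks this path, so it is active.
Path 4: Pp → Mm ← Ff → Ss
  Mm is a collider and its descendant Dd is conditioned on, which opens it; Ff is a fork and Ff is not conditioned on — no node blocks this path, so it is active.
Path 5: Pp → Mm → Ss
  Mm is a chain and Mm is not conditioned on — no node blocks this path, so it is active.
Path 6: Pp → Gg → Ss
  Gg is a chain and Gg is not conditioned on — no node blocks this path, so it is active.
Since the path Pp → Bb ← Gg → Ss is active, Pp and Ss are not d-separated given {Bb, Dd}.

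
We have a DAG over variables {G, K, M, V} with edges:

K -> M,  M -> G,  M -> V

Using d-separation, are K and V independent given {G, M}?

Yes — K and V are d-separated given {G, M}.

The only undirected path from K to V is:
Path 1: K → M → V
  M is a chain here and M is conditioned on, so the path is blocked at M.
Every path is blocked, so K and V are d-separated given {G, M}.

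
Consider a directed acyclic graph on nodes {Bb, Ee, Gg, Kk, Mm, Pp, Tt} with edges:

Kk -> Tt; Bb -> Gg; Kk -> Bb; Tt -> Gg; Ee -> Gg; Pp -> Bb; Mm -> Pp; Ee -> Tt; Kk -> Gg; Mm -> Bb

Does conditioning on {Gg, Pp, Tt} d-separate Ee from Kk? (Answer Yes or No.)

6 paths connect Ee and Kk; each must be blocked for d-separation to hold:
Path 1: Ee → Tt ← Kk
  Tt is a collider and Tt is conditioned on, which opens it — no node blocks this path, so it is active.
Path 2: Ee → Tt → Gg ← Kk
  Tt is a chain here and Tt is conditioned on, so the path is blocked at Tt.
Path 3: Ee → Tt → Gg ← Bb ← Kk
  Tt is a chain here and Tt is conditioned on, so the path is blocked at Tt.
Path 4: Ee → Gg ← Kk
  Gg is a collider and Gg is conditioned on, which opens it — no node blocks this path, so it is active.
Path 5: Ee → Gg ← Bb ← Kk
  Gg is a collider and Gg is conditioned on, which opens it; Bb is a chain and Bb is not conditioned on — no node blocks this path, so it is active.
Path 6: Ee → Gg ← Tt ← Kk
  Tt is a chain here and Tt is conditioned on, so the path is blocked at Tt.
Since the path Ee → Tt ← Kk is active, Ee and Kk are not d-separated given {Gg, Pp, Tt}.

No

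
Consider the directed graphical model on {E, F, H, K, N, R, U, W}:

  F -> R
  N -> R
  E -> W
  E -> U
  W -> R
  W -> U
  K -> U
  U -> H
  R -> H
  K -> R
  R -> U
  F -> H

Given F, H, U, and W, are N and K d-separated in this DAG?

6 paths connect N and K; each must be blocked for d-separation to hold:
  1. N → R ← F → H ← U ← K — R:collider[open]; F:fork[blocks]; H:collider[open]; U:chain[blocks] ⇒ blocked
  2. N → R → H ← U ← K — R:chain[open]; H:collider[open]; U:chain[blocks] ⇒ blocked
  3. N → R ← K — R:collider[open] ⇒ active
  4. N → R → U ← K — R:chain[open]; U:collider[open] ⇒ active
  5. N → R ← W ← E → U ← K — R:collider[open]; W:chain[blocks]; E:fork[open]; U:collider[open] ⇒ blocked
  6. N → R ← W → U ← K — R:collider[open]; W:fork[blocks]; U:collider[open] ⇒ blocked
Since the path N → R ← K is active, N and K are not d-separated given {F, H, U, W}.

No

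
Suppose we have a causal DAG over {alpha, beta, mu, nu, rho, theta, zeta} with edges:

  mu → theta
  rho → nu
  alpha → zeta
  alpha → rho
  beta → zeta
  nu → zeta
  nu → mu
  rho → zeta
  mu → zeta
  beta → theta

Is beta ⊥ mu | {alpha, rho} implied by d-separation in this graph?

There are 5 undirected paths between beta and mu; checking each against the conditioning set {alpha, rho}:
Path 1: beta → zeta ← mu
  zeta is a collider here and neither zeta nor any of its descendants is conditioned on, so the collider stays closed — the path is blocked at zeta.
Path 2: beta → zeta ← rho → nu → mu
  zeta is a collider here and neither zeta nor any of its descendants is conditioned on, so the collider stays closed — the path is blocked at zeta.
Path 3: beta → zeta ← alpha → rho → nu → mu
  zeta is a collider here and neither zeta nor any of its descendants is conditioned on, so the collider stays closed — the path is blocked at zeta.
Path 4: beta → zeta ← nu → mu
  zeta is a collider here and neither zeta nor any of its descendants is conditioned on, so the collider stays closed — the path is blocked at zeta.
Path 5: beta → theta ← mu
  theta is a collider here and neither theta nor any of its descendants is conditioned on, so the collider stays closed — the path is blocked at theta.
All paths are blocked; beta ⊥ mu | {alpha, rho} holds.

Yes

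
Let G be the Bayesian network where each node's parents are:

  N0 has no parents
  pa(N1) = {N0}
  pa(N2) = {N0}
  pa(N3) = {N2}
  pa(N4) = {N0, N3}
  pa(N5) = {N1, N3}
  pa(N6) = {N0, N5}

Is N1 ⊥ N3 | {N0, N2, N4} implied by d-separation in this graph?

Yes — N1 and N3 are d-separated given {N0, N2, N4}.

There are 6 undirected paths between N1 and N3; checking each against the conditioning set {N0, N2, N4}:
Path 1: N1 → N5 → N6 ← N0 → N4 ← N3
  N6 is a collider here and neither N6 nor any of its descendants is conditioned on, so the collider stays closed — the path is blocked at N6.
Path 2: N1 → N5 → N6 ← N0 → N2 → N3
  N6 is a collider here and neither N6 nor any of its descendants is conditioned on, so the collider stays closed — the path is blocked at N6.
Path 3: N1 → N5 ← N3
  N5 is a collider here and neither N5 nor any of its descendants is conditioned on, so the collider stays closed — the path is blocked at N5.
Path 4: N1 ← N0 → N6 ← N5 ← N3
  N0 is a fork here and N0 is conditioned on, so the path is blocked at N0.
Path 5: N1 ← N0 → N4 ← N3
  N0 is a fork here and N0 is conditioned on, so the path is blocked at N0.
Path 6: N1 ← N0 → N2 → N3
  N0 is a fork here and N0 is conditioned on, so the path is blocked at N0.
Every path is blocked, so N1 and N3 are d-separated given {N0, N2, N4}.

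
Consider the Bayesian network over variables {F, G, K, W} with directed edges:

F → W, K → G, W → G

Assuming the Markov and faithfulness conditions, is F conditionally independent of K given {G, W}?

Only one path connects F and K:
  1. F → W → G ← K — W:chain[blocks]; G:collider[open] ⇒ blocked
All paths are blocked; F ⊥ K | {G, W} holds.

Yes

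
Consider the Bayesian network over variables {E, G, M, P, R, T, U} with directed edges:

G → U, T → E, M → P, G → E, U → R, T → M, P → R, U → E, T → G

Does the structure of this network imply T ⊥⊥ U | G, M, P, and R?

Yes

Enumerating the 5 paths from T to U and testing each for blocking by {G, M, P, R}:
Path 1: T → M → P → R ← U
  M is a chain here and M is conditioned on, so the path is blocked at M.
Path 2: T → G → U
  G is a chain here and G is conditioned on, so the path is blocked at G.
Path 3: T → G → E ← U
  G is a chain here and G is conditioned on, so the path is blocked at G.
Path 4: T → E ← G → U
  E is a collider here and neither E nor any of its descendants is conditioned on, so the collider stays closed — the path is blocked at E.
Path 5: T → E ← U
  E is a collider here and neither E nor any of its descendants is conditioned on, so the collider stays closed — the path is blocked at E.
All paths are blocked; T ⊥ U | {G, M, P, R} holds.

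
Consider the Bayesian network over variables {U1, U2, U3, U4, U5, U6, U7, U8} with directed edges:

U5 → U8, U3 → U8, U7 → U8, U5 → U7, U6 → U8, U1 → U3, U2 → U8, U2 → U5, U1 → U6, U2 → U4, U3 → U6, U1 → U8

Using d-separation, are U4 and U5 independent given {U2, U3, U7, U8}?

Yes

There are 3 undirected paths between U4 and U5; checking each against the conditioning set {U2, U3, U7, U8}:
Path 1: U4 ← U2 → U8 ← U5
  U2 is a fork here and U2 is conditioned on, so the path is blocked at U2.
Path 2: U4 ← U2 → U8 ← U7 ← U5
  U2 is a fork here and U2 is conditioned on, so the path is blocked at U2.
Path 3: U4 ← U2 → U5
  U2 is a fork here and U2 is conditioned on, so the path is blocked at U2.
All paths are blocked; U4 ⊥ U5 | {U2, U3, U7, U8} holds.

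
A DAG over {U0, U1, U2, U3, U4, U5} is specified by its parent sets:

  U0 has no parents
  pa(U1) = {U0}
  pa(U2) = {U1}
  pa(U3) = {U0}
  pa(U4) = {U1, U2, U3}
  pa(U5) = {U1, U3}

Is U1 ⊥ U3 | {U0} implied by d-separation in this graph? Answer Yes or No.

Yes — U1 and U3 are d-separated given {U0}.

Enumerating the 4 paths from U1 to U3 and testing each for blocking by {U0}:
  1. U1 → U2 → U4 ← U3 — U2:chain[open]; U4:collider[blocks] ⇒ blocked
  2. U1 → U5 ← U3 — U5:collider[blocks] ⇒ blocked
  3. U1 ← U0 → U3 — U0:fork[blocks] ⇒ blocked
  4. U1 → U4 ← U3 — U4:collider[blocks] ⇒ blocked
Every path is blocked, so U1 and U3 are d-separated given {U0}.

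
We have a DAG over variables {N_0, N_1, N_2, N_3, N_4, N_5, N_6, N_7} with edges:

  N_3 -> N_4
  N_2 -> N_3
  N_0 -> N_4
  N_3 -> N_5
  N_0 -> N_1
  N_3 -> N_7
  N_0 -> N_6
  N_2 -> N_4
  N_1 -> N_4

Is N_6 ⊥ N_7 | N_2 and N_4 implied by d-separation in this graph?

No — N_6 and N_7 are not d-separated given {N_2, N_4}.

There are 4 undirected paths between N_6 and N_7; checking each against the conditioning set {N_2, N_4}:
  1. N_6 ← N_0 → N_4 ← N_3 → N_7 — N_0:fork[open]; N_4:collider[open]; N_3:fork[open] ⇒ active
  2. N_6 ← N_0 → N_4 ← N_2 → N_3 → N_7 — N_0:fork[open]; N_4:collider[open]; N_2:fork[blocks]; N_3:chain[open] ⇒ blocked
  3. N_6 ← N_0 → N_1 → N_4 ← N_3 → N_7 — N_0:fork[open]; N_1:chain[open]; N_4:collider[open]; N_3:fork[open] ⇒ active
  4. N_6 ← N_0 → N_1 → N_4 ← N_2 → N_3 → N_7 — N_0:fork[open]; N_1:chain[open]; N_4:collider[open]; N_2:fork[blocks]; N_3:chain[open] ⇒ blocked
At least one path is unblocked, so d-separation fails.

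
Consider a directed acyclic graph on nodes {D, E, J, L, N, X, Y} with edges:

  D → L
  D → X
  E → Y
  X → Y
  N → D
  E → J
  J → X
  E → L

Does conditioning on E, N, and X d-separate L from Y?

Yes — L and Y are d-separated given {E, N, X}.

Enumerating the 4 paths from L to Y and testing each for blocking by {E, N, X}:
Path 1: L ← E → Y
  E is a fork here and E is conditioned on, so the path is blocked at E.
Path 2: L ← E → J → X → Y
  E is a fork here and E is conditioned on, so the path is blocked at E.
Path 3: L ← D → X → Y
  X is a chain here and X is conditioned on, so the path is blocked at X.
Path 4: L ← D → X ← J ← E → Y
  E is a fork here and E is conditioned on, so the path is blocked at E.
All paths are blocked; L ⊥ Y | {E, N, X} holds.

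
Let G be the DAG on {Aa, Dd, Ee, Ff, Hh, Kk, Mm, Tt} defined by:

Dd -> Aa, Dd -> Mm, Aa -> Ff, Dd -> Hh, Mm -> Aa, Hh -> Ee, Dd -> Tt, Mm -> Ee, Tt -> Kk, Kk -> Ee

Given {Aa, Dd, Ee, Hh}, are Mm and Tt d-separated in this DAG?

There are 6 undirected paths between Mm and Tt; checking each against the conditioning set {Aa, Dd, Ee, Hh}:
Path 1: Mm → Ee ← Hh ← Dd → Tt
  Hh is a chain here and Hh is conditioned on, so the path is blocked at Hh.
Path 2: Mm → Ee ← Kk ← Tt
  Ee is a collider and Ee is conditioned on, which opens it; Kk is a chain and Kk is not conditioned on — no node blocks this path, so it is active.
Path 3: Mm → Aa ← Dd → Hh → Ee ← Kk ← Tt
  Dd is a fork here and Dd is conditioned on, so the path is blocked at Dd.
Path 4: Mm → Aa ← Dd → Tt
  Dd is a fork here and Dd is conditioned on, so the path is blocked at Dd.
Path 5: Mm ← Dd → Hh → Ee ← Kk ← Tt
  Dd is a fork here and Dd is conditioned on, so the path is blocked at Dd.
Path 6: Mm ← Dd → Tt
  Dd is a fork here and Dd is conditioned on, so the path is blocked at Dd.
Because an active path exists, Mm and Tt are not d-separated.

No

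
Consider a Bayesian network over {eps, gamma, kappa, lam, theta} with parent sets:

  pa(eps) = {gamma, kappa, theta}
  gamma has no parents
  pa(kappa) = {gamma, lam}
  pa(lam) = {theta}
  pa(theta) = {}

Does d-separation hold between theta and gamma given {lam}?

We examine all 4 paths between theta and gamma:
Path 1: theta → eps ← gamma
  eps is a collider here and neither eps nor any of its descendants is conditioned on, so the collider stays closed — the path is blocked at eps.
Path 2: theta → eps ← kappa ← gamma
  eps is a collider here and neither eps nor any of its descendants is conditioned on, so the collider stays closed — the path is blocked at eps.
Path 3: theta → lam → kappa → eps ← gamma
  lam is a chain here and lam is conditioned on, so the path is blocked at lam.
Path 4: theta → lam → kappa ← gamma
  lam is a chain here and lam is conditioned on, so the path is blocked at lam.
Since every path is blocked, d-separation holds.

Yes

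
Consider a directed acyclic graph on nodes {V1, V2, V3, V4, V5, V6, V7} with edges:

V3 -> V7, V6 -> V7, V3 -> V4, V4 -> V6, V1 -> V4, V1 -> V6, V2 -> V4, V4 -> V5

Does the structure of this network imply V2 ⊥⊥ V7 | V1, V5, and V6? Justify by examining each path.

There are 3 undirected paths between V2 and V7; checking each against the conditioning set {V1, V5, V6}:
Path 1: V2 → V4 ← V3 → V7
  V4 is a collider and its descendant V5 is conditioned on, which opens it; V3 is a fork and V3 is not conditioned on — no node blocks this path, so it is active.
Path 2: V2 → V4 ← V1 → V6 → V7
  V1 is a fork here and V1 is conditioned on, so the path is blocked at V1.
Path 3: V2 → V4 → V6 → V7
  V6 is a chain here and V6 is conditioned on, so the path is blocked at V6.
At least one path is unblocked, so d-separation fails.

No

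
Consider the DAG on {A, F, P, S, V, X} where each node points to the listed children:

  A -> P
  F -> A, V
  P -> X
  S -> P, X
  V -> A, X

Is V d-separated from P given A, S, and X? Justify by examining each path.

Enumerating the 4 paths from V to P and testing each for blocking by {A, S, X}:
Path 1: V → A → P
  A is a chain here and A is conditioned on, so the path is blocked at A.
Path 2: V → X ← S → P
  S is a fork here and S is conditioned on, so the path is blocked at S.
Path 3: V → X ← P
  X is a collider and X is conditioned on, which opens it — no node blocks this path, so it is active.
Path 4: V ← F → A → P
  A is a chain here and A is conditioned on, so the path is blocked at A.
Because an active path exists, V and P are not d-separated.

No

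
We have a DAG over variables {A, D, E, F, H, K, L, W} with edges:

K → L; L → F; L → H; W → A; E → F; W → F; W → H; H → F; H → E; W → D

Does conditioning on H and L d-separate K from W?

Yes — K and W are d-separated given {H, L}.

6 paths connect K and W; each must be blocked for d-separation to hold:
Path 1: K → L → F ← W
  L is a chain here and L is conditioned on, so the path is blocked at L.
Path 2: K → L → F ← E ← H ← W
  L is a chain here and L is conditioned on, so the path is blocked at L.
Path 3: K → L → F ← H ← W
  L is a chain here and L is conditioned on, so the path is blocked at L.
Path 4: K → L → H ← W
  L is a chain here and L is conditioned on, so the path is blocked at L.
Path 5: K → L → H → F ← W
  L is a chain here and L is conditioned on, so the path is blocked at L.
Path 6: K → L → H → E → F ← W
  L is a chain here and L is conditioned on, so the path is blocked at L.
All paths are blocked; K ⊥ W | {H, L} holds.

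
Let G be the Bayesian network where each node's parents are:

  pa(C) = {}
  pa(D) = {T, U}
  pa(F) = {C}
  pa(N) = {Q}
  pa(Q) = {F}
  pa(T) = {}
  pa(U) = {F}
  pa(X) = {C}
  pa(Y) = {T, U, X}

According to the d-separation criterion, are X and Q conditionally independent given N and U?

3 paths connect X and Q; each must be blocked for d-separation to hold:
Path 1: X ← C → F → Q
  C is a fork and C is not conditioned on; F is a chain and F is not conditioned on — no node blocks this path, so it is active.
Path 2: X → Y ← U ← F → Q
  Y is a collider here and neither Y nor any of its descendants is conditioned on, so the collider stays closed — the path is blocked at Y.
Path 3: X → Y ← T → D ← U ← F → Q
  Y is a collider here and neither Y nor any of its descendants is conditioned on, so the collider stays closed — the path is blocked at Y.
At least one path is unblocked, so d-separation fails.

No — X and Q are not d-separated given {N, U}.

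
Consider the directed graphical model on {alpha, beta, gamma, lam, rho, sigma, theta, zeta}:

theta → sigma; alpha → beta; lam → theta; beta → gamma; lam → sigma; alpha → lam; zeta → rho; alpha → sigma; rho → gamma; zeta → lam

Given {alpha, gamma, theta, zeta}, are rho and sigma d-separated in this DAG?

We examine all 6 paths between rho and sigma:
  1. rho ← zeta → lam → theta → sigma — zeta:fork[blocks]; lam:chain[open]; theta:chain[blocks] ⇒ blocked
  2. rho ← zeta → lam ← alpha → sigma — zeta:fork[blocks]; lam:collider[open]; alpha:fork[blocks] ⇒ blocked
  3. rho ← zeta → lam → sigma — zeta:fork[blocks]; lam:chain[open] ⇒ blocked
  4. rho → gamma ← beta ← alpha → lam → theta → sigma — gamma:collider[open]; beta:chain[open]; alpha:fork[blocks]; lam:chain[open]; theta:chain[blocks] ⇒ blocked
  5. rho → gamma ← beta ← alpha → lam → sigma — gamma:collider[open]; beta:chain[open]; alpha:fork[blocks]; lam:chain[open] ⇒ blocked
  6. rho → gamma ← beta ← alpha → sigma — gamma:collider[open]; beta:chain[open]; alpha:fork[blocks] ⇒ blocked
Since every path is blocked, d-separation holds.

Yes — rho and sigma are d-separated given {alpha, gamma, theta, zeta}.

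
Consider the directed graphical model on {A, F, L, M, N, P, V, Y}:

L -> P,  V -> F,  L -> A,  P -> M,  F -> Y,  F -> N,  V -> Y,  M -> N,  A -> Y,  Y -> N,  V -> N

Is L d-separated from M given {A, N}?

There are 6 undirected paths between L and M; checking each against the conditioning set {A, N}:
Path 1: L → P → M
  P is a chain and P is not conditioned on — no node blocks this path, so it is active.
Path 2: L → A → Y → N ← M
  A is a chain here and A is conditioned on, so the path is blocked at A.
Path 3: L → A → Y ← F → N ← M
  A is a chain here and A is conditioned on, so the path is blocked at A.
Path 4: L → A → Y ← F ← V → N ← M
  A is a chain here and A is conditioned on, so the path is blocked at A.
Path 5: L → A → Y ← V → N ← M
  A is a chain here and A is conditioned on, so the path is blocked at A.
Path 6: L → A → Y ← V → F → N ← M
  A is a chain here and A is conditioned on, so the path is blocked at A.
Because an active path exists, L and M are not d-separated.

No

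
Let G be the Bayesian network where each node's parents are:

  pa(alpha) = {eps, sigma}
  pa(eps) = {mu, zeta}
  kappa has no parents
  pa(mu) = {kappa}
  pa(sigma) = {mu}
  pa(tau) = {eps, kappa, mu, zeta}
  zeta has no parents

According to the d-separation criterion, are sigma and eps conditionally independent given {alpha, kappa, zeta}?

No

6 paths connect sigma and eps; each must be blocked for d-separation to hold:
Path 1: sigma ← mu ← kappa → tau ← zeta → eps
  kappa is a fork here and kappa is conditioned on, so the path is blocked at kappa.
Path 2: sigma ← mu ← kappa → tau ← eps
  kappa is a fork here and kappa is conditioned on, so the path is blocked at kappa.
Path 3: sigma ← mu → eps
  mu is a fork and mu is not conditioned on — no node blocks this path, so it is active.
Path 4: sigma ← mu → tau ← zeta → eps
  tau is a collider here and neither tau nor any of its descendants is conditioned on, so the collider stays closed — the path is blocked at tau.
Path 5: sigma ← mu → tau ← eps
  tau is a collider here and neither tau nor any of its descendants is conditioned on, so the collider stays closed — the path is blocked at tau.
Path 6: sigma → alpha ← eps
  alpha is a collider and alpha is conditioned on, which opens it — no node blocks this path, so it is active.
Since the path sigma ← mu → eps is active, sigma and eps are not d-separated given {alpha, kappa, zeta}.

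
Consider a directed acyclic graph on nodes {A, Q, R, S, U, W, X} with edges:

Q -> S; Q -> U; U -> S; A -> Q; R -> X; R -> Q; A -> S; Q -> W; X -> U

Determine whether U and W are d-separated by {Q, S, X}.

Enumerating the 4 paths from U to W and testing each for blocking by {Q, S, X}:
  1. U ← X ← R → Q → W — X:chain[blocks]; R:fork[open]; Q:chain[blocks] ⇒ blocked
  2. U → S ← A → Q → W — S:collider[open]; A:fork[open]; Q:chain[blocks] ⇒ blocked
  3. U → S ← Q → W — S:collider[open]; Q:fork[blocks] ⇒ blocked
  4. U ← Q → W — Q:fork[blocks] ⇒ blocked
Every path is blocked, so U and W are d-separated given {Q, S, X}.

Yes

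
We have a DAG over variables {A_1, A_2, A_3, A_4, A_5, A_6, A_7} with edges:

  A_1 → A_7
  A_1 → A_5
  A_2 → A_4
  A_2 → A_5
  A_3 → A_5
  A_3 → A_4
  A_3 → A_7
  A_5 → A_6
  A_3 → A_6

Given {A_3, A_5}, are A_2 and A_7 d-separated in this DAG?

There are 6 undirected paths between A_2 and A_7; checking each against the conditioning set {A_3, A_5}:
Path 1: A_2 → A_5 → A_6 ← A_3 → A_7
  A_5 is a chain here and A_5 is conditioned on, so the path is blocked at A_5.
Path 2: A_2 → A_5 ← A_1 → A_7
  A_5 is a collider and A_5 is conditioned on, which opens it; A_1 is a fork and A_1 is not conditioned on — no node blocks this path, so it is active.
Path 3: A_2 → A_5 ← A_3 → A_7
  A_3 is a fork here and A_3 is conditioned on, so the path is blocked at A_3.
Path 4: A_2 → A_4 ← A_3 → A_5 ← A_1 → A_7
  A_4 is a collider here and neither A_4 nor any of its descendants is conditioned on, so the collider stays closed — the path is blocked at A_4.
Path 5: A_2 → A_4 ← A_3 → A_6 ← A_5 ← A_1 → A_7
  A_4 is a collider here and neither A_4 nor any of its descendants is conditioned on, so the collider stays closed — the path is blocked at A_4.
Path 6: A_2 → A_4 ← A_3 → A_7
  A_4 is a collider here and neither A_4 nor any of its descendants is conditioned on, so the collider stays closed — the path is blocked at A_4.
Because an active path exists, A_2 and A_7 are not d-separated.

No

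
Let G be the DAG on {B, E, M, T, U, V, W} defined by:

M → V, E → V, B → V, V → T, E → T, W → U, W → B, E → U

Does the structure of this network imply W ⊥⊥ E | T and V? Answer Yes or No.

We examine all 3 paths between W and E:
Path 1: W → U ← E
  U is a collider here and neither U nor any of its descendants is conditioned on, so the collider stays closed — the path is blocked at U.
Path 2: W → B → V ← E
  B is a chain and B is not conditioned on; V is a collider and V is conditioned on, which opens it — no node blocks this path, so it is active.
Path 3: W → B → V → T ← E
  V is a chain here and V is conditioned on, so the path is blocked at V.
Because an active path exists, W and E are not d-separated.

No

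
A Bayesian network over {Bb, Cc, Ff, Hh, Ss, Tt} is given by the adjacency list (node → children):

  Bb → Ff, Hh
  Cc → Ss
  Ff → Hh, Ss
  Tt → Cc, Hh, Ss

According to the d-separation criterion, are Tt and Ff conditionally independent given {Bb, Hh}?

No

There are 4 undirected paths between Tt and Ff; checking each against the conditioning set {Bb, Hh}:
Path 1: Tt → Cc → Ss ← Ff
  Ss is a collider here and neither Ss nor any of its descendants is conditioned on, so the collider stays closed — the path is blocked at Ss.
Path 2: Tt → Ss ← Ff
  Ss is a collider here and neither Ss nor any of its descendants is conditioned on, so the collider stays closed — the path is blocked at Ss.
Path 3: Tt → Hh ← Bb → Ff
  Bb is a fork here and Bb is conditioned on, so the path is blocked at Bb.
Path 4: Tt → Hh ← Ff
  Hh is a collider and Hh is conditioned on, which opens it — no node blocks this path, so it is active.
Because an active path exists, Tt and Ff are not d-separated.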